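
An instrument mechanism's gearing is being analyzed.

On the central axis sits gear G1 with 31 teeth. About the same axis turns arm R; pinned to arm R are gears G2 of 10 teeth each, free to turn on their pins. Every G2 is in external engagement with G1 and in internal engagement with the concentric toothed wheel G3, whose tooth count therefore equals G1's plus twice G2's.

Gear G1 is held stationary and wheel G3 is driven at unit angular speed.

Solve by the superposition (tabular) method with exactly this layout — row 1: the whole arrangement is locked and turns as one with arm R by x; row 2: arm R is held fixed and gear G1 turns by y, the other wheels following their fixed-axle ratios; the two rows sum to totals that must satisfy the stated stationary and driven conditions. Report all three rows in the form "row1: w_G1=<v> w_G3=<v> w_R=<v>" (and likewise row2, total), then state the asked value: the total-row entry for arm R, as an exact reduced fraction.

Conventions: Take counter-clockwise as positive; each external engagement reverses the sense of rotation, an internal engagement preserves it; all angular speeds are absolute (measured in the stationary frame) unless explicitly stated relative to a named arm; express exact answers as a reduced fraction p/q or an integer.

row1: w_G1=51/82 w_G3=51/82 w_R=51/82
row2: w_G1=-51/82 w_G3=31/82 w_R=0
total: w_G1=0 w_G3=1 w_R=51/82
asked value: 51/82

planetary set (31T centre, 10T on arm, 51T internal) — Willis relation
row 1 (train locked, turned with arm): all members turn x
row 2: sun turns y, ring = −(31/51)·y, arm 0
boundary: total ω_sun = x + y = 0 and total ω_ring = x − (31/51)·y = 1  ⇒  y = -51/82, x = 51/82
row 2 ring = −(31/51)·(-51/82) = 31/82
totals (row 1 + row 2): sun 51/82 + (-51/82) = 0, ring 51/82 + 31/82 = 1, arm 51/82 + 0 = 51/82
asked cell (total, arm) = 51/82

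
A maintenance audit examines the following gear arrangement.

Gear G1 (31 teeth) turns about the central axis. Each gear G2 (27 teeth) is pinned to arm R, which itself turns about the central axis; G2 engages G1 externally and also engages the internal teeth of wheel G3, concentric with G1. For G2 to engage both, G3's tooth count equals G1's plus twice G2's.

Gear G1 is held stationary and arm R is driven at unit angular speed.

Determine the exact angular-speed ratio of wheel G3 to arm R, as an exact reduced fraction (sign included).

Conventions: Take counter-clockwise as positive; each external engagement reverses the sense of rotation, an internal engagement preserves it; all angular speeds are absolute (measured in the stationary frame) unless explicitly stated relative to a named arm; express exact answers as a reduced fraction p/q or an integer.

topology: planetary set — G1 31T / G2 27T / G3 85T, arm = carrier (Willis)
ring teeth: 31 + 2·27 = 85
31(ω_sun−ω_arm) = −85(ω_ring−ω_arm),  ω_sun = 0, ω_arm = 1
ω_ring = 1 − (31/85)(0−1) = 116/85
ω_out/ω_in = 116/85

116/85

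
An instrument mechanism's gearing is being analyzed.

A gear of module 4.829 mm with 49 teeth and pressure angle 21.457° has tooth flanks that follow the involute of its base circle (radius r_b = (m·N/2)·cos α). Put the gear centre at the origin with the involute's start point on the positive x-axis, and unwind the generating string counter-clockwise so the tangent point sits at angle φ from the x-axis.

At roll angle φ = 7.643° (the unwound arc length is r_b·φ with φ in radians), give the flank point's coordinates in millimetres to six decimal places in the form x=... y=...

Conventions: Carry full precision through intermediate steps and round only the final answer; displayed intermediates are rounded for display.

single-mesh involute tooth geometry (49T wheel at module 4.829)
pitch radius r_p = m·N/2 = 4.829·49/2 = 118.310500
base radius r_b = r_p·cos α = 118.310500·cos 21.457° = 110.110679
roll angle φ = 7.643° = 0.13339551 rad
x = r_b·(cos φ + φ·sin φ) = 111.086000
y = r_b·(sin φ − φ·cos φ) = 0.086968

x=111.086000 y=0.086968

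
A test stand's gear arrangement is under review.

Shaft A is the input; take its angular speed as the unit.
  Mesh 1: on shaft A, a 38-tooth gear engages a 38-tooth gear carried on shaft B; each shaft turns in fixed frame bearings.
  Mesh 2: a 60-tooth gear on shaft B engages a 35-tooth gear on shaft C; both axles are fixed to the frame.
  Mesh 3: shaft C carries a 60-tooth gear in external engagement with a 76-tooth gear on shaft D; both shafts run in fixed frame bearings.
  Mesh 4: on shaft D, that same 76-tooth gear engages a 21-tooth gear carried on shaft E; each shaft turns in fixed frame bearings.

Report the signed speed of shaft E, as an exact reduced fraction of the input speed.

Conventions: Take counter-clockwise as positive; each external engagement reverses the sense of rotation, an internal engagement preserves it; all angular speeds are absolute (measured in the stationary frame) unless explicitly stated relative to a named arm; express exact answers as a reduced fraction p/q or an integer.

240/49

4-mesh fixed-axis compound train (all bearings frame-fixed)
mesh 1 [38T→38T]: |ω|/ω_in = 1×38/38 = 1, sense flips to −
mesh 2 [60T→35T]: |ω|/ω_in = 1×60/35 = 12/7, sense flips to +
mesh 3 [60T→76T]: |ω|/ω_in = (12/7)×60/76 = 180/133, sense flips to −
mesh 4 [76T→21T]: |ω|/ω_in = (180/133)×76/21 = 240/49, sense flips to +
signed output speed (× input speed) = 240/49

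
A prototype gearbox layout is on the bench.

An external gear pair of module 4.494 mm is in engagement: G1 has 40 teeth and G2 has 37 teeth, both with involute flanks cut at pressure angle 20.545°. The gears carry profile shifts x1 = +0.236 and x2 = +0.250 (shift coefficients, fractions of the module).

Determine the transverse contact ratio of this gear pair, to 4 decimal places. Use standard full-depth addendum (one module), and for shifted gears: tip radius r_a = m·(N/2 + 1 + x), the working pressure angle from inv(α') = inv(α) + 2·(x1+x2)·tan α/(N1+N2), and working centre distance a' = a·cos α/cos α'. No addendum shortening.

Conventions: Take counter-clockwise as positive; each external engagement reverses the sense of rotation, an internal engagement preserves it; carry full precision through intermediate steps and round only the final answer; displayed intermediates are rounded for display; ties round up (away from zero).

1.6004

class = single-mesh tooth geometry [involute pair 40T × 37T, m = 4.494]
base radii: r_b1 = 84.163349, r_b2 = 77.851098
tip radii: r_a1 = 95.434584, r_a2 = 88.756500
inv(α') = inv(20.545°) + 2·(+0.236+0.250)·tan α/(40+37) = 0.02093323  ⇒  α' = 22.30401°
a' = a·cos α / cos α' = 173.0190·cos 20.545°/cos 22.30401° = 175.116072
action lengths: √(r_a1²−r_b1²) = 44.992117, √(r_a2²−r_b2²) = 42.625379
base pitch p_b = π·m·cos α = 13.220348
CR = (44.992117 + 42.625379 − 175.116072·sin 22.30401°)/13.220348 = 1.600359
contact ratio ≈ 1.6004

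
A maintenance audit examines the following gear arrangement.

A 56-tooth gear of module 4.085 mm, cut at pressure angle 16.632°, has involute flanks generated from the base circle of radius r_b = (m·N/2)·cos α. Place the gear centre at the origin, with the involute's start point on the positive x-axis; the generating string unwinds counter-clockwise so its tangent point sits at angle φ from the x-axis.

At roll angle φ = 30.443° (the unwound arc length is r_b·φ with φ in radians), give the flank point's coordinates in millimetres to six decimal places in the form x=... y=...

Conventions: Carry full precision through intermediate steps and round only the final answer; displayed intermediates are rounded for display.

x=123.989789 y=5.326625

topology: single-mesh involute geometry — m = 4.085, N = 56
pitch radius r_p = m·N/2 = 4.085·56/2 = 114.380000
base radius r_b = r_p·cos α = 114.380000·cos 16.632° = 109.594669
roll angle φ = 30.443° = 0.53133058 rad
x = r_b·(cos φ + φ·sin φ) = 123.989789
y = r_b·(sin φ − φ·cos φ) = 5.326625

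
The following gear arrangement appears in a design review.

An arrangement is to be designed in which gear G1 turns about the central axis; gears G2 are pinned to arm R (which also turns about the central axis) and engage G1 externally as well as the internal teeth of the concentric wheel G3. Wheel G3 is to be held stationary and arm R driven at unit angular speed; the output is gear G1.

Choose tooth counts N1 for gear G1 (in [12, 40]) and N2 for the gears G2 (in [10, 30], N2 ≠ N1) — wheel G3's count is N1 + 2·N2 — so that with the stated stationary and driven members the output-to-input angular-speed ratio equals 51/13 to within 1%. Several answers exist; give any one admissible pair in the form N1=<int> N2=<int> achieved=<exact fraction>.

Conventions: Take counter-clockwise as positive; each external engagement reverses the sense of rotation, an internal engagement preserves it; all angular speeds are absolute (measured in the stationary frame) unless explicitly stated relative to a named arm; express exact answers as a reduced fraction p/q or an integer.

N1=26 N2=25 achieved=51/13

planetary set to be sized for 51/13 (Willis relation)
Willis with ω_ring = 0: ω_sun/ω_arm = (N1+N3)/N1; set equal to 51/13  ⇒  N3/N1 = 51/13 − 1 = 38/13
N3 = N1 + 2·N2  ⇒  N2/N1 = (N3/N1 − 1)/2 = (38/13 − 1)/2 = 25/26
smallest multiple with N1 ≥ 12 and N2 ≥ 10: k = 1  ⇒  N1 = 1·26 = 26, N2 = 1·25 = 25 (N1 ≤ 40, N2 ≤ 30, N2 ≠ N1 ✓), N3 = 26 + 2·25 = 76
check: (N1+N3)/N1 with N1 = 26, N3 = 76 gives 51/13; |achieved − target| = 0 ≤ 51/1300 ✓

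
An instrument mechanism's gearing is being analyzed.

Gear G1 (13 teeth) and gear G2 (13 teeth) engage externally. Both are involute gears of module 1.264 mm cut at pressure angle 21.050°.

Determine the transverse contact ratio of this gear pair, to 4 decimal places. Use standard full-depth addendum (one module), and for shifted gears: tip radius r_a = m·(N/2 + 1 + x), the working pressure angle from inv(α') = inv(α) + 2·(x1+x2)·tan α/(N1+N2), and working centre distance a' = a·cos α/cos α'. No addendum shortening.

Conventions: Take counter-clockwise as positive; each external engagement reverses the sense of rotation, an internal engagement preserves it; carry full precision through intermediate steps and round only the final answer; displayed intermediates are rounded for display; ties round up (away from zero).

1.4159

class = single-mesh tooth geometry [involute pair 13T × 13T, m = 1.264]
base radii: r_b1 = 7.667724, r_b2 = 7.667724
tip radii: r_a1 = 9.480000, r_a2 = 9.480000
no profile shift: α' = α, a' = a
action lengths: √(r_a1²−r_b1²) = 5.574621, √(r_a2²−r_b2²) = 5.574621
base pitch p_b = π·m·cos α = 3.705979
CR = (5.574621 + 5.574621 − 16.432000·sin 21.05000°)/3.705979 = 1.415862
contact ratio ≈ 1.4159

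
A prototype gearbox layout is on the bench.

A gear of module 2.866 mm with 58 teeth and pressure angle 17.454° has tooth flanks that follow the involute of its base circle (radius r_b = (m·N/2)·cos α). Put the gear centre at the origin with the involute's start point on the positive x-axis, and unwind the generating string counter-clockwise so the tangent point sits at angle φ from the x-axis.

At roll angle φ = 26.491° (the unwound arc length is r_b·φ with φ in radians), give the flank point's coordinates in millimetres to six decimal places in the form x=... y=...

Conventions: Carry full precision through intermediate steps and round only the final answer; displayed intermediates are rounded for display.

single-mesh involute tooth geometry (58T wheel at module 2.866)
pitch radius r_p = m·N/2 = 2.866·58/2 = 83.114000
base radius r_b = r_p·cos α = 83.114000·cos 17.454° = 79.287271
roll angle φ = 26.491° = 0.46235517 rad
x = r_b·(cos φ + φ·sin φ) = 87.314418
y = r_b·(sin φ − φ·cos φ) = 2.556800

x=87.314418 y=2.556800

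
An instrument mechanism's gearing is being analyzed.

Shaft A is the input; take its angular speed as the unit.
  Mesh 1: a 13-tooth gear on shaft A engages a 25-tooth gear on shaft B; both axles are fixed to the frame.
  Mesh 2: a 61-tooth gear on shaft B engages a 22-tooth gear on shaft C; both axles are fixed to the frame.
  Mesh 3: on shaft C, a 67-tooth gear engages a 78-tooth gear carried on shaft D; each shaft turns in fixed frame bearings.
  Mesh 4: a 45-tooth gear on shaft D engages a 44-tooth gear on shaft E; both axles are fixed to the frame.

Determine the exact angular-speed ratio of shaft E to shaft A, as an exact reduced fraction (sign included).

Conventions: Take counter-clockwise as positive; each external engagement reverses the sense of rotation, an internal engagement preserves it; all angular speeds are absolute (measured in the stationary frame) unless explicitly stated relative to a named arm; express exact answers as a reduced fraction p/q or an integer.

12261/9680

class = fixed-axis compound train [4 meshes; 4 ratios multiply, 4 sense flips]
mesh 1 [13T→25T]: running ratio 13/25, sense −
mesh 2 [61T→22T]: running ratio 793/550, sense +
mesh 3 [67T→78T]: running ratio 4087/3300, sense −
mesh 4 [45T→44T]: running ratio 12261/9680, sense +
ω_out/ω_in = 12261/9680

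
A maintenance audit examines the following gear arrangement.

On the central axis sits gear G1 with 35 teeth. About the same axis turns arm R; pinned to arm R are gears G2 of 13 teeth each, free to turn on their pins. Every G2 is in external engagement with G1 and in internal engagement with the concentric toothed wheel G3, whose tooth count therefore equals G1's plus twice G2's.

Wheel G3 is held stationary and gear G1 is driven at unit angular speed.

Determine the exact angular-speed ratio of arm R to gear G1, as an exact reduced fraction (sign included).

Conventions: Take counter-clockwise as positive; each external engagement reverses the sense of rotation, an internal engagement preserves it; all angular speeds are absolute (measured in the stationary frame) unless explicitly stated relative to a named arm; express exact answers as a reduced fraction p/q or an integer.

recognized (axles ride arm R): planetary set, 35/13/61 teeth
ring teeth: 35 + 2·13 = 61
35(ω_sun−ω_arm) = −61(ω_ring−ω_arm),  ω_ring = 0, ω_sun = 1
35(1−ω_arm) = −61(0−ω_arm)  ⇒  96·ω_arm = 35  ⇒  ω_arm = 35/96
ω_out/ω_in = 35/96

35/96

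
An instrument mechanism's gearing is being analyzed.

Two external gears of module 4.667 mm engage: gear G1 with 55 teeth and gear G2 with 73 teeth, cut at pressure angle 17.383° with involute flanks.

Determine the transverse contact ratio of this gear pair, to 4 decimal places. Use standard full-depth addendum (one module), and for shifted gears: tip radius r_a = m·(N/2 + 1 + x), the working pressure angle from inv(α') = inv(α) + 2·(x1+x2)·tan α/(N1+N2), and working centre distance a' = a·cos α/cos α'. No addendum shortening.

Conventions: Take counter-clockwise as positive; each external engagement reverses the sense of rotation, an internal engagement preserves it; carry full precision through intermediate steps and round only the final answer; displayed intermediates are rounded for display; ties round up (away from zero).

1.9618

single-mesh involute tooth geometry (55T engaging 73T at module 4.667)
base radii: r_b1 = 122.480971, r_b2 = 162.565653
tip radii: r_a1 = 133.009500, r_a2 = 175.012500
no profile shift: α' = α, a' = a
action lengths: √(r_a1²−r_b1²) = 51.864619, √(r_a2²−r_b2²) = 64.821166
base pitch p_b = π·m·cos α = 13.992193
CR = (51.864619 + 64.821166 − 298.688000·sin 17.38300°)/13.992193 = 1.961841
contact ratio ≈ 1.9618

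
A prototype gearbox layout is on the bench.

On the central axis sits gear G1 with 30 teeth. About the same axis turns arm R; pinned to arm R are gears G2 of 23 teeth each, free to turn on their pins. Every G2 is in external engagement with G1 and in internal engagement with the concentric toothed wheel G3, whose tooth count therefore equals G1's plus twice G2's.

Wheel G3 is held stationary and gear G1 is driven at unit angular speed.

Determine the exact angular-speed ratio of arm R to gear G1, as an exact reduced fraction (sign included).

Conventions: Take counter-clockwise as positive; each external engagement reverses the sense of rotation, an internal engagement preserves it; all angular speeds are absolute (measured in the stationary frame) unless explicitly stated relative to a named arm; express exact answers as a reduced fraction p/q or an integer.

recognized (axles ride arm R): planetary set, 30/23/76 teeth
ring teeth: 30 + 2·23 = 76
30(ω_sun−ω_arm) = −76(ω_ring−ω_arm),  ω_ring = 0, ω_sun = 1
30(1−ω_arm) = −76(0−ω_arm)  ⇒  106·ω_arm = 30  ⇒  ω_arm = 15/53
ω_out/ω_in = 15/53

15/53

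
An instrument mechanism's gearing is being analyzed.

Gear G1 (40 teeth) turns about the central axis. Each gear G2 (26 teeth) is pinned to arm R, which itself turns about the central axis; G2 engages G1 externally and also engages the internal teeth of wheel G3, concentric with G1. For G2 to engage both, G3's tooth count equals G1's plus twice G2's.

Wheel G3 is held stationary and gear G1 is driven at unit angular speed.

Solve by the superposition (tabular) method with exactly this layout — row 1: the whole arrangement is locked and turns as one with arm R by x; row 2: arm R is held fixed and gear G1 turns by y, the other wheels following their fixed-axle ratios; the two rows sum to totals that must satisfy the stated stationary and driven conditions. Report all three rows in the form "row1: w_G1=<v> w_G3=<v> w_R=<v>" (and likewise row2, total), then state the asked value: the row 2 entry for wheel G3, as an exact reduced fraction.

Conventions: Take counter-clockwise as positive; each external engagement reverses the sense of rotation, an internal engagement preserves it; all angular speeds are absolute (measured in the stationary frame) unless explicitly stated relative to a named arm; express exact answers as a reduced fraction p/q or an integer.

row1: w_G1=10/33 w_G3=10/33 w_R=10/33
row2: w_G1=23/33 w_G3=-10/33 w_R=0
total: w_G1=1 w_G3=0 w_R=10/33
asked value: -10/33

recognized (axles ride arm R): planetary set, 40/26/92 teeth
row 1 (train locked, turned with arm): all members turn x
row 2: sun turns y, ring = −(40/92)·y, arm 0
boundary: total ω_ring = x − (40/92)·y = 0 and total ω_sun = x + y = 1  ⇒  y = 23/33, x = 10/33
row 2 ring = −(40/92)·23/33 = -10/33
totals (row 1 + row 2): sun 10/33 + 23/33 = 1, ring 10/33 + (-10/33) = 0, arm 10/33 + 0 = 10/33
asked cell (row2, ring) = -10/33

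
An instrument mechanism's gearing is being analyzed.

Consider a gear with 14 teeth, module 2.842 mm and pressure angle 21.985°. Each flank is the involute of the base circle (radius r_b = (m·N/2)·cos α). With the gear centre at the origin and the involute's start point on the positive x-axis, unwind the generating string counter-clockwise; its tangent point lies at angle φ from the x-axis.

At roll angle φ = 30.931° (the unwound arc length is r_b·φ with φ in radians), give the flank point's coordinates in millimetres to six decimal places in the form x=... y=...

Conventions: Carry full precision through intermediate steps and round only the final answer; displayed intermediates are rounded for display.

x=20.942749 y=0.939543

class = single-mesh tooth geometry [base-circle involute, m = 2.842, 14T]
pitch radius r_p = m·N/2 = 2.842·14/2 = 19.894000
base radius r_b = r_p·cos α = 19.894000·cos 21.985° = 18.447346
roll angle φ = 30.931° = 0.53984779 rad
x = r_b·(cos φ + φ·sin φ) = 20.942749
y = r_b·(sin φ − φ·cos φ) = 0.939543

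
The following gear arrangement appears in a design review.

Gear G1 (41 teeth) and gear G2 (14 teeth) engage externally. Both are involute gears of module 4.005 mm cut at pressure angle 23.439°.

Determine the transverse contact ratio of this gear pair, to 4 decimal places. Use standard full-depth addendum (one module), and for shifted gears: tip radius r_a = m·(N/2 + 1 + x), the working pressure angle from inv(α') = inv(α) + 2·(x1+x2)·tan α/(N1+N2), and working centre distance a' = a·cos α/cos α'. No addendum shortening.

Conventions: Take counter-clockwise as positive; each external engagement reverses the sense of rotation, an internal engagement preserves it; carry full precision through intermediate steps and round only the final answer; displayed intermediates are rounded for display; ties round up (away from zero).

1.4735

class = single-mesh tooth geometry [involute pair 41T × 14T, m = 4.005]
base radii: r_b1 = 75.327737, r_b2 = 25.721666
tip radii: r_a1 = 86.107500, r_a2 = 32.040000
no profile shift: α' = α, a' = a
action lengths: √(r_a1²−r_b1²) = 41.716107, √(r_a2²−r_b2²) = 19.103860
base pitch p_b = π·m·cos α = 11.543857
CR = (41.716107 + 19.103860 − 110.137500·sin 23.43900°)/11.543857 = 1.473537
contact ratio ≈ 1.4735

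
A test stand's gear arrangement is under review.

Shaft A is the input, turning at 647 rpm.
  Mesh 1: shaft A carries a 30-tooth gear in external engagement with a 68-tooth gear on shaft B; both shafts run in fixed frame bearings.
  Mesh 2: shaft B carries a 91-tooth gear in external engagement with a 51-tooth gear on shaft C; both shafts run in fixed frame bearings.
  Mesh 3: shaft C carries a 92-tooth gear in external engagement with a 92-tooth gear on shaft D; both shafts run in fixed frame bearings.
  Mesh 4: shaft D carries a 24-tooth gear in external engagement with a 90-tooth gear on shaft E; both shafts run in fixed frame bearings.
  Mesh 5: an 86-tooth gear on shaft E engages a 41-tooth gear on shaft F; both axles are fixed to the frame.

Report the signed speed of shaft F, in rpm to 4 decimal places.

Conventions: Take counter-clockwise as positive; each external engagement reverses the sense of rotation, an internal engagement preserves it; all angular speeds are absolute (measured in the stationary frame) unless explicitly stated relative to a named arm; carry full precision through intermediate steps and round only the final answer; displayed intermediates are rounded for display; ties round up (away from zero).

5-mesh fixed-axis compound train (all bearings frame-fixed)
mesh 1 [30T→68T]: ω = 647.0000×30/68 = 285.4412 rpm, sense flips to −
mesh 2 [91T→51T]: ω = 285.4412×91/51 = 509.3166 rpm, sense flips to +
mesh 3 [92T→92T]: ω = 509.3166×92/92 = 509.3166 rpm, sense flips to −
mesh 4 [24T→90T]: ω = 509.3166×24/90 = 135.8178 rpm, sense flips to +
mesh 5 [86T→41T]: ω = 135.8178×86/41 = 284.8860 rpm, sense flips to −
signed output speed = -284.8860 rpm

-284.8860 rpm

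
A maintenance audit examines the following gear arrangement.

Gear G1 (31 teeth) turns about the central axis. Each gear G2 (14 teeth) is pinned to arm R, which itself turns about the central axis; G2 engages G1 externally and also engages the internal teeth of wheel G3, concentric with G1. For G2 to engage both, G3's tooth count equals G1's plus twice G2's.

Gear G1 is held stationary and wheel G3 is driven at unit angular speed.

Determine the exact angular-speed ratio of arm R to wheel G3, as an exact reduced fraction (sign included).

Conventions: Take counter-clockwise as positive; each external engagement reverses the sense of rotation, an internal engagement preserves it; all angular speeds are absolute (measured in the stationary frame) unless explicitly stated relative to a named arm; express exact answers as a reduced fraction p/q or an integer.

59/90

recognized (axles ride arm R): planetary set, 31/14/59 teeth
ring teeth: 31 + 2·14 = 59
31(ω_sun−ω_arm) = −59(ω_ring−ω_arm),  ω_sun = 0, ω_ring = 1
31(0−ω_arm) = −59(1−ω_arm)  ⇒  90·ω_arm = 59  ⇒  ω_arm = 59/90
ω_out/ω_in = 59/90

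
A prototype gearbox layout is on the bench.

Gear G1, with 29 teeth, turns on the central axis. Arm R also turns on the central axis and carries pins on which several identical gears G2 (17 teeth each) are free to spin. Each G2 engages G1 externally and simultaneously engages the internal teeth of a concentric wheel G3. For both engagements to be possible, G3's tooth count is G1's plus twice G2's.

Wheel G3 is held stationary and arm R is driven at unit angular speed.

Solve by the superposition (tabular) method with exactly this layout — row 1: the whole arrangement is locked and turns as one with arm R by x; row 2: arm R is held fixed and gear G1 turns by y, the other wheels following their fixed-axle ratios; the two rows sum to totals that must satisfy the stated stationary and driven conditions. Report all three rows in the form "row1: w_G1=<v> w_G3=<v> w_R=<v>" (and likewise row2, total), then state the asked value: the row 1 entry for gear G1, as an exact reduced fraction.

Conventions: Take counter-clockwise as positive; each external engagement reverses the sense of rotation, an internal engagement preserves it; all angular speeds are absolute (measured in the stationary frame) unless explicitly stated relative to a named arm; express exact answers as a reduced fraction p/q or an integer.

row1: w_G1=1 w_G3=1 w_R=1
row2: w_G1=63/29 w_G3=-1 w_R=0
total: w_G1=92/29 w_G3=0 w_R=1
asked value: 1

planetary set (29T centre, 17T on arm, 63T internal) — Willis relation
superposition row 1 [locked train]: every member turns x
row 2 (arm held, sun turns y): ω_ring = −(29/63)·y, ω_arm = 0
boundary: total ω_ring = x − (29/63)·y = 0 and total ω_arm = x = 1  ⇒  y = 63/29, x = 1
row 2 ring = −(29/63)·63/29 = -1
totals (row 1 + row 2): sun 1 + 63/29 = 92/29, ring 1 + (-1) = 0, arm 1 + 0 = 1
asked cell (row1, sun) = 1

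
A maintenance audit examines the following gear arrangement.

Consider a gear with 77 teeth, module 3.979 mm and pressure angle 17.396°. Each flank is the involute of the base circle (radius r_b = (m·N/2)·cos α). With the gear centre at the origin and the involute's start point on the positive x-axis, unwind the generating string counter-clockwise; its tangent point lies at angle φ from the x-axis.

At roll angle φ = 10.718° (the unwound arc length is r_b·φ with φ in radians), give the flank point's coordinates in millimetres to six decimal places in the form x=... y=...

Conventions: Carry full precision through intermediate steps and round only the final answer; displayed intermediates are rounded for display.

class = single-mesh tooth geometry [base-circle involute, m = 3.979, 77T]
pitch radius r_p = m·N/2 = 3.979·77/2 = 153.191500
base radius r_b = r_p·cos α = 153.191500·cos 17.396° = 146.184705
roll angle φ = 10.718° = 0.18706439 rad
x = r_b·(cos φ + φ·sin φ) = 148.720100
y = r_b·(sin φ − φ·cos φ) = 0.317858

x=148.720100 y=0.317858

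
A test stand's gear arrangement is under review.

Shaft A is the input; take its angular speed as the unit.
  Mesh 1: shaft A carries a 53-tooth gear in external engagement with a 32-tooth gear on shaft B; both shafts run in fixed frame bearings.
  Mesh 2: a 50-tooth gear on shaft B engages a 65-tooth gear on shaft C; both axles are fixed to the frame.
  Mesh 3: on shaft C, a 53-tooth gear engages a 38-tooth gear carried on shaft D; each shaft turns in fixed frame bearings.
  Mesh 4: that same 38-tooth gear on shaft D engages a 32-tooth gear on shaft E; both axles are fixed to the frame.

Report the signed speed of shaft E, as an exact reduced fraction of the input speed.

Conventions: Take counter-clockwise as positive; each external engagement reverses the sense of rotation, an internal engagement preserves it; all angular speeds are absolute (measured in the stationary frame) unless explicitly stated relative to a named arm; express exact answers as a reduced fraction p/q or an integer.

14045/6656

4-mesh fixed-axis compound train (all bearings frame-fixed)
mesh 1 [53T→32T]: |ω|/ω_in = 1×53/32 = 53/32, sense flips to −
mesh 2 [50T→65T]: |ω|/ω_in = (53/32)×50/65 = 265/208, sense flips to +
mesh 3 [53T→38T]: |ω|/ω_in = (265/208)×53/38 = 14045/7904, sense flips to −
mesh 4 [38T→32T]: |ω|/ω_in = (14045/7904)×38/32 = 14045/6656, sense flips to +
signed output speed (× input speed) = 14045/6656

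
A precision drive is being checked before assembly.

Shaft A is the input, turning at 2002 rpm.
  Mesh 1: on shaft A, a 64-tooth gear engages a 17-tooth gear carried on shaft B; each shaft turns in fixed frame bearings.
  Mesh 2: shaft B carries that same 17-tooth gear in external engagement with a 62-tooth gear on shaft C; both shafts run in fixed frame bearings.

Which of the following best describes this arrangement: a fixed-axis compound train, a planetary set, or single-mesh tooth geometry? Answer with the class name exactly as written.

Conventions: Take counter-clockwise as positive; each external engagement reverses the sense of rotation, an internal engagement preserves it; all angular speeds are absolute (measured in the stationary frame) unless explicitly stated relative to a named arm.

recognized (3 fixed axles, 2 meshes): fixed-axis compound train
classification: fixed-axis compound train

fixed-axis compound train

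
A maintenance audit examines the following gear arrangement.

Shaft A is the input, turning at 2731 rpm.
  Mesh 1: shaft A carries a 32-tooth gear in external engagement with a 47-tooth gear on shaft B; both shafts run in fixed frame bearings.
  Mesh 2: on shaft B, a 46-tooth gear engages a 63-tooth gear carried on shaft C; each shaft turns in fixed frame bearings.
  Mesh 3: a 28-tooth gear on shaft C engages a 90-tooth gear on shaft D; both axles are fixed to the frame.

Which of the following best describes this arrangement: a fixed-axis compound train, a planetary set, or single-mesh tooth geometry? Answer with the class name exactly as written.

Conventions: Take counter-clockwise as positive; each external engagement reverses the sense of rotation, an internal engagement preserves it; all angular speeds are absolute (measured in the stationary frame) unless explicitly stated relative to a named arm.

3-mesh fixed-axis compound train (all bearings frame-fixed)
classification: fixed-axis compound train

fixed-axis compound train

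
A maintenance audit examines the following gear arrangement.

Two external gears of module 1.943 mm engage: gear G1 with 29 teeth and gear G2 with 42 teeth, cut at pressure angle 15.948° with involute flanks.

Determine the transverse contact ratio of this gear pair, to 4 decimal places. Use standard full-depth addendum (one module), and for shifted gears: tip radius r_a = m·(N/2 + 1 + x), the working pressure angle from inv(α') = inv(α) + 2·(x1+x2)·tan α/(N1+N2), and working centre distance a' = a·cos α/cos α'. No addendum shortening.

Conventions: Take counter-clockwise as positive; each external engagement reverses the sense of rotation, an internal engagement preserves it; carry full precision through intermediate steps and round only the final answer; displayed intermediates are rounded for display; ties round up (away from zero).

class = single-mesh tooth geometry [involute pair 29T × 42T, m = 1.943]
base radii: r_b1 = 27.089143, r_b2 = 39.232552
tip radii: r_a1 = 30.116500, r_a2 = 42.746000
no profile shift: α' = α, a' = a
action lengths: √(r_a1²−r_b1²) = 13.159859, √(r_a2²−r_b2²) = 16.971369
base pitch p_b = π·m·cos α = 5.869176
CR = (13.159859 + 16.971369 − 68.976500·sin 15.94800°)/5.869176 = 1.904682
contact ratio ≈ 1.9047

1.9047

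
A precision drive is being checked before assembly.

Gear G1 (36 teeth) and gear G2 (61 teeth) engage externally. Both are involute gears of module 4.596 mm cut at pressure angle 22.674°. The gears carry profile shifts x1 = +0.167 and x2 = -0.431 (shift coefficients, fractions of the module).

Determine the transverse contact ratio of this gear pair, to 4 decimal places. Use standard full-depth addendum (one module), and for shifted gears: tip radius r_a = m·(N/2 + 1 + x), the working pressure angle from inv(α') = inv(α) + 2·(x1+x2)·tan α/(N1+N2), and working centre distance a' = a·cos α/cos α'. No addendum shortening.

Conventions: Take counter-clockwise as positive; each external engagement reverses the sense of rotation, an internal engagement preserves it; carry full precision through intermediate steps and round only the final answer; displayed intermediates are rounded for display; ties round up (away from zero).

1.6356

class = single-mesh tooth geometry [involute pair 36T × 61T, m = 4.596]
base radii: r_b1 = 76.334210, r_b2 = 129.344079
tip radii: r_a1 = 88.091532, r_a2 = 142.793124
inv(α') = inv(22.674°) + 2·(+0.167-0.431)·tan α/(36+61) = 0.01976594  ⇒  α' = 21.89845°
a' = a·cos α / cos α' = 222.9060·cos 22.674°/cos 21.89845° = 221.672788
action lengths: √(r_a1²−r_b1²) = 43.968242, √(r_a2²−r_b2²) = 60.497814
base pitch p_b = π·m·cos α = 13.322833
CR = (43.968242 + 60.497814 − 221.672788·sin 21.89845°)/13.322833 = 1.635567
contact ratio ≈ 1.6356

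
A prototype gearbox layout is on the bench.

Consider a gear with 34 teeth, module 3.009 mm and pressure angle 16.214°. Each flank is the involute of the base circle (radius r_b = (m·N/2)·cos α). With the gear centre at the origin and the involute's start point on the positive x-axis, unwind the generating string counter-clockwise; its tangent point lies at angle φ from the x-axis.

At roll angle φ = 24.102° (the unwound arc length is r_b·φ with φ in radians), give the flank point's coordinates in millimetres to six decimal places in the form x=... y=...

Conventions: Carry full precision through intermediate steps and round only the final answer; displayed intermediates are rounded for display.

x=53.273897 y=1.197319

class = single-mesh tooth geometry [base-circle involute, m = 3.009, 34T]
pitch radius r_p = m·N/2 = 3.009·34/2 = 51.153000
base radius r_b = r_p·cos α = 51.153000·cos 16.214° = 49.118414
roll angle φ = 24.102° = 0.42065926 rad
x = r_b·(cos φ + φ·sin φ) = 53.273897
y = r_b·(sin φ − φ·cos φ) = 1.197319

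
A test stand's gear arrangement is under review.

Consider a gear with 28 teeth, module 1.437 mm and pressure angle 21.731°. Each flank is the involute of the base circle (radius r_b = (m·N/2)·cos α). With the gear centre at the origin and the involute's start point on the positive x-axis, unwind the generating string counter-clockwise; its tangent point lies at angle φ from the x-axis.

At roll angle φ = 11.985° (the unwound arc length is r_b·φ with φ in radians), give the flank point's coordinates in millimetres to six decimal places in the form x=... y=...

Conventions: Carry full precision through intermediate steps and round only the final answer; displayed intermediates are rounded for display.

single-mesh involute tooth geometry (28T wheel at module 1.437)
pitch radius r_p = m·N/2 = 1.437·28/2 = 20.118000
base radius r_b = r_p·cos α = 20.118000·cos 21.731° = 18.688262
roll angle φ = 11.985° = 0.20917771 rad
x = r_b·(cos φ + φ·sin φ) = 19.092656
y = r_b·(sin φ − φ·cos φ) = 0.056767

x=19.092656 y=0.056767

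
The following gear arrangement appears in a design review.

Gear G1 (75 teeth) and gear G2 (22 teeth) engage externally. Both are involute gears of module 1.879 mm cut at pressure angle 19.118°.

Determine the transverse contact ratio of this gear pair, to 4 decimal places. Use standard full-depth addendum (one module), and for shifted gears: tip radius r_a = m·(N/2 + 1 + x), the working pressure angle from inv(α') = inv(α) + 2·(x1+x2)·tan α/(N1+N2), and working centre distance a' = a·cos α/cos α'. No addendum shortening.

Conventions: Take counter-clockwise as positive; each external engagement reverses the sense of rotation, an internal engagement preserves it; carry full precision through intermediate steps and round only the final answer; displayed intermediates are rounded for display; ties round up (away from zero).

1.7434

single-mesh involute tooth geometry (75T engaging 22T at module 1.879)
base radii: r_b1 = 66.576216, r_b2 = 19.529023
tip radii: r_a1 = 72.341500, r_a2 = 22.548000
no profile shift: α' = α, a' = a
action lengths: √(r_a1²−r_b1²) = 28.300178, √(r_a2²−r_b2²) = 11.270739
base pitch p_b = π·m·cos α = 5.577476
CR = (28.300178 + 11.270739 − 91.131500·sin 19.11800°)/5.577476 = 1.743442
contact ratio ≈ 1.7434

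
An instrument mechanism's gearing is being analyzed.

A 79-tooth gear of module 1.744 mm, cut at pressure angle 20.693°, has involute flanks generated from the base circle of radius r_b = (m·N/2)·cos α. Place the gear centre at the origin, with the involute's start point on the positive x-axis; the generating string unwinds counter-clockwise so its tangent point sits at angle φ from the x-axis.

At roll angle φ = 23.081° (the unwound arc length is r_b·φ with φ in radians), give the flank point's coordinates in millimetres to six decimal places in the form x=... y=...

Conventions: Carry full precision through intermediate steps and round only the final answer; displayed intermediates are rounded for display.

x=69.462570 y=1.381631

single-mesh involute tooth geometry (79T wheel at module 1.744)
pitch radius r_p = m·N/2 = 1.744·79/2 = 68.888000
base radius r_b = r_p·cos α = 68.888000·cos 20.693° = 64.443843
roll angle φ = 23.081° = 0.40283944 rad
x = r_b·(cos φ + φ·sin φ) = 69.462570
y = r_b·(sin φ − φ·cos φ) = 1.381631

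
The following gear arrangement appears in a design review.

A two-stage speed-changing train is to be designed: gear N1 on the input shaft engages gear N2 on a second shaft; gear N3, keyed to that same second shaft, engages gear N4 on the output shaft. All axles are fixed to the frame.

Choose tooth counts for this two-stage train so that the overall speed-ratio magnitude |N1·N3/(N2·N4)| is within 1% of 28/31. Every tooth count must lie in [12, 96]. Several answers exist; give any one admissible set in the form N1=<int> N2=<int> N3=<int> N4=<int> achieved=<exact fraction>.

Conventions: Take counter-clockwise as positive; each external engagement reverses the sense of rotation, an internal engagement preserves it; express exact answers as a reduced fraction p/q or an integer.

topology: fixed-axis compound train — 2 stages, target 28/31
target = 28/31 in lowest terms: an exact hit needs N1·N3 = k·28 and N2·N4 = k·31 for one integer k, every count in [12, 96]; additionally prefer no 1:1 stage (N1 ≠ N2, N3 ≠ N4)
k = 1…11: no 1:1-free in-range split of k·28 and k·31 into factor pairs; take k = 12
k = 12: N1·N3 = 336 = 12·28, N2·N4 = 372 = 31·12
achieved = 12·28/(31·12) = 28/31; |achieved − target| = 0 ≤ 7/775 ✓

N1=12 N2=31 N3=28 N4=12 achieved=28/31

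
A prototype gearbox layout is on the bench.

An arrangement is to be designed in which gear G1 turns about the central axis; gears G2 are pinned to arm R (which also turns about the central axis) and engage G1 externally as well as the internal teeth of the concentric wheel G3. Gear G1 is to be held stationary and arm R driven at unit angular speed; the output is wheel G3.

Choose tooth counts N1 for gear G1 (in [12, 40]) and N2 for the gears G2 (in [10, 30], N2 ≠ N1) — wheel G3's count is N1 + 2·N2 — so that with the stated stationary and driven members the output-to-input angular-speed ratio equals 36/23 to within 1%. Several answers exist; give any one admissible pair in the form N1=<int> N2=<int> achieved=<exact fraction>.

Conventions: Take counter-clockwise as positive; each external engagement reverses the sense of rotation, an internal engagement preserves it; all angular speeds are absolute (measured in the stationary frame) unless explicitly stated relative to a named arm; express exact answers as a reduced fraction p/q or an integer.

class = planetary set [ratio 36/23 wanted; Willis about the carrier]
Willis with ω_sun = 0: ω_ring/ω_arm = (N1+N3)/N3; set equal to 36/23  ⇒  N3/N1 = 1/(36/23 − 1) = 23/13
N3 = N1 + 2·N2  ⇒  N2/N1 = (N3/N1 − 1)/2 = (23/13 − 1)/2 = 5/13
smallest multiple with N1 ≥ 12 and N2 ≥ 10: k = 2  ⇒  N1 = 2·13 = 26, N2 = 2·5 = 10 (N1 ≤ 40, N2 ≤ 30, N2 ≠ N1 ✓), N3 = 26 + 2·10 = 46
check: (N1+N3)/N3 with N1 = 26, N3 = 46 gives 36/23; |achieved − target| = 0 ≤ 9/575 ✓

N1=26 N2=10 achieved=36/23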